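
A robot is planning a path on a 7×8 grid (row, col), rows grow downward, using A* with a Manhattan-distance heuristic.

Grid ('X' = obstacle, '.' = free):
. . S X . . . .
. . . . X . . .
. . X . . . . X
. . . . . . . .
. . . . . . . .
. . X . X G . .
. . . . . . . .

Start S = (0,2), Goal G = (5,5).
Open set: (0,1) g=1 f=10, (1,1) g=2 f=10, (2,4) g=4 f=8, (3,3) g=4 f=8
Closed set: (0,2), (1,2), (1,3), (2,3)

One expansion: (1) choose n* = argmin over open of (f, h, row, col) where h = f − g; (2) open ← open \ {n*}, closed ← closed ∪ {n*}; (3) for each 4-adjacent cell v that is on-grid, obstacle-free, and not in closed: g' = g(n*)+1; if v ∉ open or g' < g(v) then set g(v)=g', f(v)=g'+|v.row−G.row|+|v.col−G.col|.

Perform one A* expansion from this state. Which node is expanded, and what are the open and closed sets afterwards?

expanded=(2,4); open=[(0,1) g=1 f=10, (1,1) g=2 f=10, (2,5) g=5 f=8, (3,3) g=4 f=8, (3,4) g=5 f=8]; closed=[(0,2), (1,2), (1,3), (2,3), (2,4)]

step 1: expand (2,4) (f=8, h=4) → closed; open now [(0,1) g=1 f=10, (1,1) g=2 f=10, (2,5) g=5 f=8, (3,3) g=4 f=8, (3,4) g=5 f=8]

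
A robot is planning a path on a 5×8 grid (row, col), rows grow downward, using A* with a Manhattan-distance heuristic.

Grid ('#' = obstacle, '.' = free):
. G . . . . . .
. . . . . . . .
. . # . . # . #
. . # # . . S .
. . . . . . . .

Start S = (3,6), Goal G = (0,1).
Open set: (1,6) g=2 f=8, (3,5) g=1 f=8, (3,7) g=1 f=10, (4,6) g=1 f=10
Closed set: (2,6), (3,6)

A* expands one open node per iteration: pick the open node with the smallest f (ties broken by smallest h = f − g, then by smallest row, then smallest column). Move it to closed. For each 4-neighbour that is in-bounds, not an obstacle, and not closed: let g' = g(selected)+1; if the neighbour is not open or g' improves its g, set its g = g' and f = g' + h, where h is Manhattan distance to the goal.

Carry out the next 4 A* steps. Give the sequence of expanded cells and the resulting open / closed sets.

order=[(1,6) → (0,6) → (0,5) → (0,4)]; open=[(0,3) g=6 f=8, (0,7) g=4 f=10, (1,4) g=6 f=10, (1,5) g=3 f=8, (1,7) g=3 f=10, (3,5) g=1 f=8, (3,7) g=1 f=10, (4,6) g=1 f=10]; closed=[(0,4), (0,5), (0,6), (1,6), (2,6), (3,6)]

step 1: expand (1,6) (f=8, h=6) → closed; open now [(0,6) g=3 f=8, (1,5) g=3 f=8, (1,7) g=3 f=10, (3,5) g=1 f=8, (3,7) g=1 f=10, (4,6) g=1 f=10]
step 2: expand (0,6) (f=8, h=5) → closed; open now [(0,5) g=4 f=8, (0,7) g=4 f=10, (1,5) g=3 f=8, (1,7) g=3 f=10, (3,5) g=1 f=8, (3,7) g=1 f=10, (4,6) g=1 f=10]
step 3: expand (0,5) (f=8, h=4) → closed; open now [(0,4) g=5 f=8, (0,7) g=4 f=10, (1,5) g=3 f=8, (1,7) g=3 f=10, (3,5) g=1 f=8, (3,7) g=1 f=10, (4,6) g=1 f=10]
step 4: expand (0,4) (f=8, h=3) → closed; open now [(0,3) g=6 f=8, (0,7) g=4 f=10, (1,4) g=6 f=10, (1,5) g=3 f=8, (1,7) g=3 f=10, (3,5) g=1 f=8, (3,7) g=1 f=10, (4,6) g=1 f=10]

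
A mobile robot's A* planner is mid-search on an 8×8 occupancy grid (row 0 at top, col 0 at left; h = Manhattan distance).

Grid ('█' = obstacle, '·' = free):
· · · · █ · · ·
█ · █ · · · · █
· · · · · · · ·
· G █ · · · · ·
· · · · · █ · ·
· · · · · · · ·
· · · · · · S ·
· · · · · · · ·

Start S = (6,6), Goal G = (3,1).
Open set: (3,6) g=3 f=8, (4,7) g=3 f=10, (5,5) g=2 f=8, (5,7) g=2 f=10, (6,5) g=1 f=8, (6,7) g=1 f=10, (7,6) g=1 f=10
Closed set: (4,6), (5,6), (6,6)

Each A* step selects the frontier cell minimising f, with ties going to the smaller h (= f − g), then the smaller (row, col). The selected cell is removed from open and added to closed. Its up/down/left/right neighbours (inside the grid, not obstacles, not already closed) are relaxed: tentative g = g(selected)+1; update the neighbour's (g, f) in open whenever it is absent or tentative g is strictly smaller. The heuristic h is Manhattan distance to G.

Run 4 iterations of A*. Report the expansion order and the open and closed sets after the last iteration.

step 1: expand (3,6) (f=8, h=5) → closed; open now [(2,6) g=4 f=10, (3,5) g=4 f=8, (3,7) g=4 f=10, (4,7) g=3 f=10, (5,5) g=2 f=8, (5,7) g=2 f=10, (6,5) g=1 f=8, (6,7) g=1 f=10, (7,6) g=1 f=10]
step 2: expand (3,5) (f=8, h=4) → closed; open now [(2,5) g=5 f=10, (2,6) g=4 f=10, (3,4) g=5 f=8, (3,7) g=4 f=10, (4,7) g=3 f=10, (5,5) g=2 f=8, (5,7) g=2 f=10, (6,5) g=1 f=8, (6,7) g=1 f=10, (7,6) g=1 f=10]
step 3: expand (3,4) (f=8, h=3) → closed; open now [(2,4) g=6 f=10, (2,5) g=5 f=10, (2,6) g=4 f=10, (3,3) g=6 f=8, (3,7) g=4 f=10, (4,4) g=6 f=10, (4,7) g=3 f=10, (5,5) g=2 f=8, (5,7) g=2 f=10, (6,5) g=1 f=8, (6,7) g=1 f=10, (7,6) g=1 f=10]
step 4: expand (3,3) (f=8, h=2) → closed; open now [(2,3) g=7 f=10, (2,4) g=6 f=10, (2,5) g=5 f=10, (2,6) g=4 f=10, (3,7) g=4 f=10, (4,3) g=7 f=10, (4,4) g=6 f=10, (4,7) g=3 f=10, (5,5) g=2 f=8, (5,7) g=2 f=10, (6,5) g=1 f=8, (6,7) g=1 f=10, (7,6) g=1 f=10]

order=[(3,6) → (3,5) → (3,4) → (3,3)]; open=[(2,3) g=7 f=10, (2,4) g=6 f=10, (2,5) g=5 f=10, (2,6) g=4 f=10, (3,7) g=4 f=10, (4,3) g=7 f=10, (4,4) g=6 f=10, (4,7) g=3 f=10, (5,5) g=2 f=8, (5,7) g=2 f=10, (6,5) g=1 f=8, (6,7) g=1 f=10, (7,6) g=1 f=10]; closed=[(3,3), (3,4), (3,5), (3,6), (4,6), (5,6), (6,6)]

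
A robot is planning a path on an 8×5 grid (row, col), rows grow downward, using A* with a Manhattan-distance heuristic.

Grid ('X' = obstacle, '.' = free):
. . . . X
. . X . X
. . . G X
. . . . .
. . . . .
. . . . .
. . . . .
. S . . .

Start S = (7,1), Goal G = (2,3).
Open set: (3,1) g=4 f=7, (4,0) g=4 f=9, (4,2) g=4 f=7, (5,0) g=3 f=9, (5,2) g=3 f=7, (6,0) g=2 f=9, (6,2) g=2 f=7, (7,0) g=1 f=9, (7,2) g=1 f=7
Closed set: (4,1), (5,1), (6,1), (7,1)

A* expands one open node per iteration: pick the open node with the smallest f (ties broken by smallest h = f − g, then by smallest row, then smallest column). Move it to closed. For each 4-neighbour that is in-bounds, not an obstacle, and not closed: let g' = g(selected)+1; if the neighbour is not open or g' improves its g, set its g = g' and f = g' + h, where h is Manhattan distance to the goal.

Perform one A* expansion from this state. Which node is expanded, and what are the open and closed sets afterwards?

step 1: expand (3,1) (f=7, h=3) → closed; open now [(2,1) g=5 f=7, (3,0) g=5 f=9, (3,2) g=5 f=7, (4,0) g=4 f=9, (4,2) g=4 f=7, (5,0) g=3 f=9, (5,2) g=3 f=7, (6,0) g=2 f=9, (6,2) g=2 f=7, (7,0) g=1 f=9, (7,2) g=1 f=7]

expanded=(3,1); open=[(2,1) g=5 f=7, (3,0) g=5 f=9, (3,2) g=5 f=7, (4,0) g=4 f=9, (4,2) g=4 f=7, (5,0) g=3 f=9, (5,2) g=3 f=7, (6,0) g=2 f=9, (6,2) g=2 f=7, (7,0) g=1 f=9, (7,2) g=1 f=7]; closed=[(3,1), (4,1), (5,1), (6,1), (7,1)]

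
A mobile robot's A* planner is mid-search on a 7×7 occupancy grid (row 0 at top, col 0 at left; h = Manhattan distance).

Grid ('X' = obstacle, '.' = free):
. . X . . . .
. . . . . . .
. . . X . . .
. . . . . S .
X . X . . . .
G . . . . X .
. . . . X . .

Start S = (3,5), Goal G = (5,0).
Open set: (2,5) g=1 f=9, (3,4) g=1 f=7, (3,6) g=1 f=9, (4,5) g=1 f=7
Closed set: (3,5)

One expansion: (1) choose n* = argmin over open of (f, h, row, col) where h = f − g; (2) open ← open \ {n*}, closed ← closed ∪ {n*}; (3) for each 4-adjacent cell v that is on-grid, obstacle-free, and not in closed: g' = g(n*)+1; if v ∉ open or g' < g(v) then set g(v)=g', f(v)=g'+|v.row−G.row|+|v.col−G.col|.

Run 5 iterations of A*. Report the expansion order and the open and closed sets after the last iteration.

order=[(3,4) → (3,3) → (3,2) → (3,1) → (3,0)]; open=[(2,0) g=6 f=9, (2,1) g=5 f=9, (2,2) g=4 f=9, (2,4) g=2 f=9, (2,5) g=1 f=9, (3,6) g=1 f=9, (4,1) g=5 f=7, (4,3) g=3 f=7, (4,4) g=2 f=7, (4,5) g=1 f=7]; closed=[(3,0), (3,1), (3,2), (3,3), (3,4), (3,5)]

step 1: expand (3,4) (f=7, h=6) → closed; open now [(2,4) g=2 f=9, (2,5) g=1 f=9, (3,3) g=2 f=7, (3,6) g=1 f=9, (4,4) g=2 f=7, (4,5) g=1 f=7]
step 2: expand (3,3) (f=7, h=5) → closed; open now [(2,4) g=2 f=9, (2,5) g=1 f=9, (3,2) g=3 f=7, (3,6) g=1 f=9, (4,3) g=3 f=7, (4,4) g=2 f=7, (4,5) g=1 f=7]
step 3: expand (3,2) (f=7, h=4) → closed; open now [(2,2) g=4 f=9, (2,4) g=2 f=9, (2,5) g=1 f=9, (3,1) g=4 f=7, (3,6) g=1 f=9, (4,3) g=3 f=7, (4,4) g=2 f=7, (4,5) g=1 f=7]
step 4: expand (3,1) (f=7, h=3) → closed; open now [(2,1) g=5 f=9, (2,2) g=4 f=9, (2,4) g=2 f=9, (2,5) g=1 f=9, (3,0) g=5 f=7, (3,6) g=1 f=9, (4,1) g=5 f=7, (4,3) g=3 f=7, (4,4) g=2 f=7, (4,5) g=1 f=7]
step 5: expand (3,0) (f=7, h=2) → closed; open now [(2,0) g=6 f=9, (2,1) g=5 f=9, (2,2) g=4 f=9, (2,4) g=2 f=9, (2,5) g=1 f=9, (3,6) g=1 f=9, (4,1) g=5 f=7, (4,3) g=3 f=7, (4,4) g=2 f=7, (4,5) g=1 f=7]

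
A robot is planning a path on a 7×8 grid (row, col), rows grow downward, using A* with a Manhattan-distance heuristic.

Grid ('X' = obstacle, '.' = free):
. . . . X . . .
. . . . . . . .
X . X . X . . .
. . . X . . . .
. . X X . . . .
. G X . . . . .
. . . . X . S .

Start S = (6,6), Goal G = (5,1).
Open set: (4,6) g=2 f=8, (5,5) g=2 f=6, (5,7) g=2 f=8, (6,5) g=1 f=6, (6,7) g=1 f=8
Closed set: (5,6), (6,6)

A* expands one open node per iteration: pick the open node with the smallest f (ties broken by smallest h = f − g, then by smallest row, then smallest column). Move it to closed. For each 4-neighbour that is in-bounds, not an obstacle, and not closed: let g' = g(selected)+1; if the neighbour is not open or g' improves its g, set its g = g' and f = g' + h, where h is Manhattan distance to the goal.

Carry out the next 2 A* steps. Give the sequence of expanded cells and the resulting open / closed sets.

order=[(5,5) → (5,4)]; open=[(4,4) g=4 f=8, (4,5) g=3 f=8, (4,6) g=2 f=8, (5,3) g=4 f=6, (5,7) g=2 f=8, (6,5) g=1 f=6, (6,7) g=1 f=8]; closed=[(5,4), (5,5), (5,6), (6,6)]

step 1: expand (5,5) (f=6, h=4) → closed; open now [(4,5) g=3 f=8, (4,6) g=2 f=8, (5,4) g=3 f=6, (5,7) g=2 f=8, (6,5) g=1 f=6, (6,7) g=1 f=8]
step 2: expand (5,4) (f=6, h=3) → closed; open now [(4,4) g=4 f=8, (4,5) g=3 f=8, (4,6) g=2 f=8, (5,3) g=4 f=6, (5,7) g=2 f=8, (6,5) g=1 f=6, (6,7) g=1 f=8]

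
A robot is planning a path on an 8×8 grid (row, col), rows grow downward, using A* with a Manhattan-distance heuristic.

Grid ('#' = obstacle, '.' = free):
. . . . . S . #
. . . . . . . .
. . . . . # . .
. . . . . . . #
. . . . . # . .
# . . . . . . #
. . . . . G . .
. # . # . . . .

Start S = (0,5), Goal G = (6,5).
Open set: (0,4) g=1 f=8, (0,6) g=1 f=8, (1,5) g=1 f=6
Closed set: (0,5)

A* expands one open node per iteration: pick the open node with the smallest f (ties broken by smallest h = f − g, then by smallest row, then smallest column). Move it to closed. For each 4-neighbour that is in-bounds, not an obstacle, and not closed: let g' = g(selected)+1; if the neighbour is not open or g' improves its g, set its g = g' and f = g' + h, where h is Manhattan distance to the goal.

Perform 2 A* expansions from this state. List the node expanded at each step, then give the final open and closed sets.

step 1: expand (1,5) (f=6, h=5) → closed; open now [(0,4) g=1 f=8, (0,6) g=1 f=8, (1,4) g=2 f=8, (1,6) g=2 f=8]
step 2: expand (1,4) (f=8, h=6) → closed; open now [(0,4) g=1 f=8, (0,6) g=1 f=8, (1,3) g=3 f=10, (1,6) g=2 f=8, (2,4) g=3 f=8]

order=[(1,5) → (1,4)]; open=[(0,4) g=1 f=8, (0,6) g=1 f=8, (1,3) g=3 f=10, (1,6) g=2 f=8, (2,4) g=3 f=8]; closed=[(0,5), (1,4), (1,5)]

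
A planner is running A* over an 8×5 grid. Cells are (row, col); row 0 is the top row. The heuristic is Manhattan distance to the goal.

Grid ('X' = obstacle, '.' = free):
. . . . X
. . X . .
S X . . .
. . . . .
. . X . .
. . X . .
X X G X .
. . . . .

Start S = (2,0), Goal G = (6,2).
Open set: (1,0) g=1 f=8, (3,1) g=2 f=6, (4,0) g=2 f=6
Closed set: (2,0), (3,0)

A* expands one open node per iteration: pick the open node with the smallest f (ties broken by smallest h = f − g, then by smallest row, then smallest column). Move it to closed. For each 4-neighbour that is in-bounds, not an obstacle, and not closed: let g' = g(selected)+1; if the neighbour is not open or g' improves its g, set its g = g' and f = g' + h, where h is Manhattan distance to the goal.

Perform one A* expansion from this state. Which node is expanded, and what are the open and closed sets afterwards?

expanded=(3,1); open=[(1,0) g=1 f=8, (3,2) g=3 f=6, (4,0) g=2 f=6, (4,1) g=3 f=6]; closed=[(2,0), (3,0), (3,1)]

step 1: expand (3,1) (f=6, h=4) → closed; open now [(1,0) g=1 f=8, (3,2) g=3 f=6, (4,0) g=2 f=6, (4,1) g=3 f=6]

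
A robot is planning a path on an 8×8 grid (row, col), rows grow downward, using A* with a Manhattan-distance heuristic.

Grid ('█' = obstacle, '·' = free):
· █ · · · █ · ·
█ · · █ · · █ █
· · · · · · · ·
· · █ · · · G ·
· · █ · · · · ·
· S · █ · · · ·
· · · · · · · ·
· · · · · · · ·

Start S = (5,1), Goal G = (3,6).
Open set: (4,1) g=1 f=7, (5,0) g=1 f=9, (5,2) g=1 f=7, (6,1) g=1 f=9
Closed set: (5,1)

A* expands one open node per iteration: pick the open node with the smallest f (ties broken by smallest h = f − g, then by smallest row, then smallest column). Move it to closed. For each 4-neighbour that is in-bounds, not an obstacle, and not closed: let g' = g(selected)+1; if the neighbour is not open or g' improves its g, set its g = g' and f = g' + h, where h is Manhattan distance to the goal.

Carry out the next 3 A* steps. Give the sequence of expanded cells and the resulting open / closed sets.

step 1: expand (4,1) (f=7, h=6) → closed; open now [(3,1) g=2 f=7, (4,0) g=2 f=9, (5,0) g=1 f=9, (5,2) g=1 f=7, (6,1) g=1 f=9]
step 2: expand (3,1) (f=7, h=5) → closed; open now [(2,1) g=3 f=9, (3,0) g=3 f=9, (4,0) g=2 f=9, (5,0) g=1 f=9, (5,2) g=1 f=7, (6,1) g=1 f=9]
step 3: expand (5,2) (f=7, h=6) → closed; open now [(2,1) g=3 f=9, (3,0) g=3 f=9, (4,0) g=2 f=9, (5,0) g=1 f=9, (6,1) g=1 f=9, (6,2) g=2 f=9]

order=[(4,1) → (3,1) → (5,2)]; open=[(2,1) g=3 f=9, (3,0) g=3 f=9, (4,0) g=2 f=9, (5,0) g=1 f=9, (6,1) g=1 f=9, (6,2) g=2 f=9]; closed=[(3,1), (4,1), (5,1), (5,2)]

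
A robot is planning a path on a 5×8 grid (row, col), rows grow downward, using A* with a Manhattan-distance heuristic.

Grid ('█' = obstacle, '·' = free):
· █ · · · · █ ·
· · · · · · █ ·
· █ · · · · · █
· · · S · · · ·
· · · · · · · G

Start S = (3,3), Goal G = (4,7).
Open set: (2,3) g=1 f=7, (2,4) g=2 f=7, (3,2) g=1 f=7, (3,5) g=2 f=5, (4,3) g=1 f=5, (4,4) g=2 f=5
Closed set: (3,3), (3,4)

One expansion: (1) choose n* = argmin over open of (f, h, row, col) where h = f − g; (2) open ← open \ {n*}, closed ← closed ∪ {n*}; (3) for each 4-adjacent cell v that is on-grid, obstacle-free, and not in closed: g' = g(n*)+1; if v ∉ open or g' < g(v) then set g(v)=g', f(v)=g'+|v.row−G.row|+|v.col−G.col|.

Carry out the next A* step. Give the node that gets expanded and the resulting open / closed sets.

step 1: expand (3,5) (f=5, h=3) → closed; open now [(2,3) g=1 f=7, (2,4) g=2 f=7, (2,5) g=3 f=7, (3,2) g=1 f=7, (3,6) g=3 f=5, (4,3) g=1 f=5, (4,4) g=2 f=5, (4,5) g=3 f=5]

expanded=(3,5); open=[(2,3) g=1 f=7, (2,4) g=2 f=7, (2,5) g=3 f=7, (3,2) g=1 f=7, (3,6) g=3 f=5, (4,3) g=1 f=5, (4,4) g=2 f=5, (4,5) g=3 f=5]; closed=[(3,3), (3,4), (3,5)]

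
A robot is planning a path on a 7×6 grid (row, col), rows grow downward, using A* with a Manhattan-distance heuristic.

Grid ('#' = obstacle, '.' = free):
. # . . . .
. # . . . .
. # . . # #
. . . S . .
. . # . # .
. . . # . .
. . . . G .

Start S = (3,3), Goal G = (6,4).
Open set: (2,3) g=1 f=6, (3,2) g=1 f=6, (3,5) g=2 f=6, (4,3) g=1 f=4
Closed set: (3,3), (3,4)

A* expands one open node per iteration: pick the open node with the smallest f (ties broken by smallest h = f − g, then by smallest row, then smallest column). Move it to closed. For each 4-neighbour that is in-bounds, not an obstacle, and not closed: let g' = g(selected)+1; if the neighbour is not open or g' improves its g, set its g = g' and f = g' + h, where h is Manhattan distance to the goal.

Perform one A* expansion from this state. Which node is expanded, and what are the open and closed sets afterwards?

expanded=(4,3); open=[(2,3) g=1 f=6, (3,2) g=1 f=6, (3,5) g=2 f=6]; closed=[(3,3), (3,4), (4,3)]

step 1: expand (4,3) (f=4, h=3) → closed; open now [(2,3) g=1 f=6, (3,2) g=1 f=6, (3,5) g=2 f=6]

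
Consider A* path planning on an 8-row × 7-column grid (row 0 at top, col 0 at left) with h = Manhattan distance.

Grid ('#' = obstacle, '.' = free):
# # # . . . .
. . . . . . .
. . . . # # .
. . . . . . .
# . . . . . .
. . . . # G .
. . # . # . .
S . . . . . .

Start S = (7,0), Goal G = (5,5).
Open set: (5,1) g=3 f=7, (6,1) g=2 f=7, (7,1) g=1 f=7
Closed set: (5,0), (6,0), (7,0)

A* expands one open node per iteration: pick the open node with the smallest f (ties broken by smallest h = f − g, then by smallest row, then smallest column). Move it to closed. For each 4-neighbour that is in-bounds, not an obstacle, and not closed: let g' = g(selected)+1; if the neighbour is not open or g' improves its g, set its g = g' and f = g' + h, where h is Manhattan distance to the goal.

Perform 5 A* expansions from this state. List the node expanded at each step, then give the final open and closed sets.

order=[(5,1) → (5,2) → (5,3) → (6,1) → (7,1)]; open=[(4,1) g=4 f=9, (4,2) g=5 f=9, (4,3) g=6 f=9, (6,3) g=6 f=9, (7,2) g=2 f=7]; closed=[(5,0), (5,1), (5,2), (5,3), (6,0), (6,1), (7,0), (7,1)]

step 1: expand (5,1) (f=7, h=4) → closed; open now [(4,1) g=4 f=9, (5,2) g=4 f=7, (6,1) g=2 f=7, (7,1) g=1 f=7]
step 2: expand (5,2) (f=7, h=3) → closed; open now [(4,1) g=4 f=9, (4,2) g=5 f=9, (5,3) g=5 f=7, (6,1) g=2 f=7, (7,1) g=1 f=7]
step 3: expand (5,3) (f=7, h=2) → closed; open now [(4,1) g=4 f=9, (4,2) g=5 f=9, (4,3) g=6 f=9, (6,1) g=2 f=7, (6,3) g=6 f=9, (7,1) g=1 f=7]
step 4: expand (6,1) (f=7, h=5) → closed; open now [(4,1) g=4 f=9, (4,2) g=5 f=9, (4,3) g=6 f=9, (6,3) g=6 f=9, (7,1) g=1 f=7]
step 5: expand (7,1) (f=7, h=6) → closed; open now [(4,1) g=4 f=9, (4,2) g=5 f=9, (4,3) g=6 f=9, (6,3) g=6 f=9, (7,2) g=2 f=7]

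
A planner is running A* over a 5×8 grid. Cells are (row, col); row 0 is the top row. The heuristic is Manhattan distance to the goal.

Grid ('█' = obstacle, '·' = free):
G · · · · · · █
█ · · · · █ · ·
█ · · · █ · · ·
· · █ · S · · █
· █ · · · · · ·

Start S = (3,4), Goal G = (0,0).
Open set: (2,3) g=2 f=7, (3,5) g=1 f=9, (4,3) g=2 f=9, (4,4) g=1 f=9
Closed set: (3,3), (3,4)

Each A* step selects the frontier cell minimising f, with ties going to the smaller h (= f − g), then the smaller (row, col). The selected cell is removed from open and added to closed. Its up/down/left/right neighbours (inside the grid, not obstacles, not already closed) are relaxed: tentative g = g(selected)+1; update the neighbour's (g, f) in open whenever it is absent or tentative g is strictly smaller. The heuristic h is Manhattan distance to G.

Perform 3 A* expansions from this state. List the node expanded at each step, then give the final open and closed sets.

step 1: expand (2,3) (f=7, h=5) → closed; open now [(1,3) g=3 f=7, (2,2) g=3 f=7, (3,5) g=1 f=9, (4,3) g=2 f=9, (4,4) g=1 f=9]
step 2: expand (1,3) (f=7, h=4) → closed; open now [(0,3) g=4 f=7, (1,2) g=4 f=7, (1,4) g=4 f=9, (2,2) g=3 f=7, (3,5) g=1 f=9, (4,3) g=2 f=9, (4,4) g=1 f=9]
step 3: expand (0,3) (f=7, h=3) → closed; open now [(0,2) g=5 f=7, (0,4) g=5 f=9, (1,2) g=4 f=7, (1,4) g=4 f=9, (2,2) g=3 f=7, (3,5) g=1 f=9, (4,3) g=2 f=9, (4,4) g=1 f=9]

order=[(2,3) → (1,3) → (0,3)]; open=[(0,2) g=5 f=7, (0,4) g=5 f=9, (1,2) g=4 f=7, (1,4) g=4 f=9, (2,2) g=3 f=7, (3,5) g=1 f=9, (4,3) g=2 f=9, (4,4) g=1 f=9]; closed=[(0,3), (1,3), (2,3), (3,3), (3,4)]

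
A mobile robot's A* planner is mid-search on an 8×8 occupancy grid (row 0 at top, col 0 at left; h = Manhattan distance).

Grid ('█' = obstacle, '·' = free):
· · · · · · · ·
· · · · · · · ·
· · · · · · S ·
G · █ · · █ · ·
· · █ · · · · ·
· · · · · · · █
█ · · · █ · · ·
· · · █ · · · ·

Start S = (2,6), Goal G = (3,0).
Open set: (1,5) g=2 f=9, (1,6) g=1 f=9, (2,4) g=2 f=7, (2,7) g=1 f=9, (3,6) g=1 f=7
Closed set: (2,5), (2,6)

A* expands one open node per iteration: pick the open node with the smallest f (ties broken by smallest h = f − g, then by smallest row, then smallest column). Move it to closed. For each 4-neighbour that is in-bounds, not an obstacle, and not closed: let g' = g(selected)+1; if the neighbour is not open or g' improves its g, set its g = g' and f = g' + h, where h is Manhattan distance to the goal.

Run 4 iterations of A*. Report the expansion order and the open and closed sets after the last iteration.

order=[(2,4) → (2,3) → (2,2) → (2,1)]; open=[(1,1) g=6 f=9, (1,2) g=5 f=9, (1,3) g=4 f=9, (1,4) g=3 f=9, (1,5) g=2 f=9, (1,6) g=1 f=9, (2,0) g=6 f=7, (2,7) g=1 f=9, (3,1) g=6 f=7, (3,3) g=4 f=7, (3,4) g=3 f=7, (3,6) g=1 f=7]; closed=[(2,1), (2,2), (2,3), (2,4), (2,5), (2,6)]

step 1: expand (2,4) (f=7, h=5) → closed; open now [(1,4) g=3 f=9, (1,5) g=2 f=9, (1,6) g=1 f=9, (2,3) g=3 f=7, (2,7) g=1 f=9, (3,4) g=3 f=7, (3,6) g=1 f=7]
step 2: expand (2,3) (f=7, h=4) → closed; open now [(1,3) g=4 f=9, (1,4) g=3 f=9, (1,5) g=2 f=9, (1,6) g=1 f=9, (2,2) g=4 f=7, (2,7) g=1 f=9, (3,3) g=4 f=7, (3,4) g=3 f=7, (3,6) g=1 f=7]
step 3: expand (2,2) (f=7, h=3) → closed; open now [(1,2) g=5 f=9, (1,3) g=4 f=9, (1,4) g=3 f=9, (1,5) g=2 f=9, (1,6) g=1 f=9, (2,1) g=5 f=7, (2,7) g=1 f=9, (3,3) g=4 f=7, (3,4) g=3 f=7, (3,6) g=1 f=7]
step 4: expand (2,1) (f=7, h=2) → closed; open now [(1,1) g=6 f=9, (1,2) g=5 f=9, (1,3) g=4 f=9, (1,4) g=3 f=9, (1,5) g=2 f=9, (1,6) g=1 f=9, (2,0) g=6 f=7, (2,7) g=1 f=9, (3,1) g=6 f=7, (3,3) g=4 f=7, (3,4) g=3 f=7, (3,6) g=1 f=7]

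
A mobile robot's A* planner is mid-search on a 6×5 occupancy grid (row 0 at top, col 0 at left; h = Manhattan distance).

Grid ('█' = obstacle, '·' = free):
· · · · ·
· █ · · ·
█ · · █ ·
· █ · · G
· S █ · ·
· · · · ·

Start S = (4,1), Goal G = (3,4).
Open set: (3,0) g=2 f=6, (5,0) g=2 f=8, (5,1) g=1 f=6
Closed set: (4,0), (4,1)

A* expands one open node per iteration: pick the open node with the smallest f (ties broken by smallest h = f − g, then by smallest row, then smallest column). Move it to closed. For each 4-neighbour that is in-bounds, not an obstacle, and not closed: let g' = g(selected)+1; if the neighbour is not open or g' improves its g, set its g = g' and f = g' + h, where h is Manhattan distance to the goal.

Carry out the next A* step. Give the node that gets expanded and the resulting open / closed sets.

expanded=(3,0); open=[(5,0) g=2 f=8, (5,1) g=1 f=6]; closed=[(3,0), (4,0), (4,1)]

step 1: expand (3,0) (f=6, h=4) → closed; open now [(5,0) g=2 f=8, (5,1) g=1 f=6]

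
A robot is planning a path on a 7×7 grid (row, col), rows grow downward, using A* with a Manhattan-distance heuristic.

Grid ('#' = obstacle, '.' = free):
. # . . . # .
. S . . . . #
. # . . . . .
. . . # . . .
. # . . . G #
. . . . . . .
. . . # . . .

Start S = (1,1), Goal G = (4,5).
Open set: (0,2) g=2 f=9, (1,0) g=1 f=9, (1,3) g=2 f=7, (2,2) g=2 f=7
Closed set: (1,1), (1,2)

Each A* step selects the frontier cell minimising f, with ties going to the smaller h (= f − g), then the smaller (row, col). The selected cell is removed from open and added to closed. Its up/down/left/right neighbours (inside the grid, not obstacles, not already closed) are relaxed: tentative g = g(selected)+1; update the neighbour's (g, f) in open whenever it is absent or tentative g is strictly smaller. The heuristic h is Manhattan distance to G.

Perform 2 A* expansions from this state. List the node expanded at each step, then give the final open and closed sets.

step 1: expand (1,3) (f=7, h=5) → closed; open now [(0,2) g=2 f=9, (0,3) g=3 f=9, (1,0) g=1 f=9, (1,4) g=3 f=7, (2,2) g=2 f=7, (2,3) g=3 f=7]
step 2: expand (1,4) (f=7, h=4) → closed; open now [(0,2) g=2 f=9, (0,3) g=3 f=9, (0,4) g=4 f=9, (1,0) g=1 f=9, (1,5) g=4 f=7, (2,2) g=2 f=7, (2,3) g=3 f=7, (2,4) g=4 f=7]

order=[(1,3) → (1,4)]; open=[(0,2) g=2 f=9, (0,3) g=3 f=9, (0,4) g=4 f=9, (1,0) g=1 f=9, (1,5) g=4 f=7, (2,2) g=2 f=7, (2,3) g=3 f=7, (2,4) g=4 f=7]; closed=[(1,1), (1,2), (1,3), (1,4)]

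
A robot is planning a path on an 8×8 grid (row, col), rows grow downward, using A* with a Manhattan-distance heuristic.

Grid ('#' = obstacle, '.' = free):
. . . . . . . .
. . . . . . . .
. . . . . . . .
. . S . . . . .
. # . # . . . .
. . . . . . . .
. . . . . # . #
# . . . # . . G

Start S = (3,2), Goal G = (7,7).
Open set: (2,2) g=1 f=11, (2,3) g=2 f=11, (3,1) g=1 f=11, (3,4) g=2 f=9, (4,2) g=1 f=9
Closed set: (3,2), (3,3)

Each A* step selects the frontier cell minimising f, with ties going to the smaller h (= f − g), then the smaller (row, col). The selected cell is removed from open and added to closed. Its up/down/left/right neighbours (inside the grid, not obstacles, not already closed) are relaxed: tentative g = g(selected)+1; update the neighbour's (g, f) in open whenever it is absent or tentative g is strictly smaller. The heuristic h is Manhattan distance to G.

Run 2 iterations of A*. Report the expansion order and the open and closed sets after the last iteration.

step 1: expand (3,4) (f=9, h=7) → closed; open now [(2,2) g=1 f=11, (2,3) g=2 f=11, (2,4) g=3 f=11, (3,1) g=1 f=11, (3,5) g=3 f=9, (4,2) g=1 f=9, (4,4) g=3 f=9]
step 2: expand (3,5) (f=9, h=6) → closed; open now [(2,2) g=1 f=11, (2,3) g=2 f=11, (2,4) g=3 f=11, (2,5) g=4 f=11, (3,1) g=1 f=11, (3,6) g=4 f=9, (4,2) g=1 f=9, (4,4) g=3 f=9, (4,5) g=4 f=9]

order=[(3,4) → (3,5)]; open=[(2,2) g=1 f=11, (2,3) g=2 f=11, (2,4) g=3 f=11, (2,5) g=4 f=11, (3,1) g=1 f=11, (3,6) g=4 f=9, (4,2) g=1 f=9, (4,4) g=3 f=9, (4,5) g=4 f=9]; closed=[(3,2), (3,3), (3,4), (3,5)]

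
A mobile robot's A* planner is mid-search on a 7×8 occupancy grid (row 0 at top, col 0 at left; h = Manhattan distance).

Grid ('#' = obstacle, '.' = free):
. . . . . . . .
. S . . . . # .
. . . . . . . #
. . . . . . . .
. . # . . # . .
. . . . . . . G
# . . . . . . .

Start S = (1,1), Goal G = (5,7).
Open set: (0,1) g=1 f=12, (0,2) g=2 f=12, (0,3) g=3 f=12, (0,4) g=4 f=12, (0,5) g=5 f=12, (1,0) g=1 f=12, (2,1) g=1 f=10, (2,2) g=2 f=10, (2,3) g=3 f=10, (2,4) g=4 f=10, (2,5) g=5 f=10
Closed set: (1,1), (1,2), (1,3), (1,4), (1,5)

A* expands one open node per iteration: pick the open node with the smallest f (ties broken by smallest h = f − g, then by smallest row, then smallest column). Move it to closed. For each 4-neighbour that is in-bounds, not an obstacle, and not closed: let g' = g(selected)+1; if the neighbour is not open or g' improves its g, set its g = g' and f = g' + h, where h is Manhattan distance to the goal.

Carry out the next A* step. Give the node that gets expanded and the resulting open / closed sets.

step 1: expand (2,5) (f=10, h=5) → closed; open now [(0,1) g=1 f=12, (0,2) g=2 f=12, (0,3) g=3 f=12, (0,4) g=4 f=12, (0,5) g=5 f=12, (1,0) g=1 f=12, (2,1) g=1 f=10, (2,2) g=2 f=10, (2,3) g=3 f=10, (2,4) g=4 f=10, (2,6) g=6 f=10, (3,5) g=6 f=10]

expanded=(2,5); open=[(0,1) g=1 f=12, (0,2) g=2 f=12, (0,3) g=3 f=12, (0,4) g=4 f=12, (0,5) g=5 f=12, (1,0) g=1 f=12, (2,1) g=1 f=10, (2,2) g=2 f=10, (2,3) g=3 f=10, (2,4) g=4 f=10, (2,6) g=6 f=10, (3,5) g=6 f=10]; closed=[(1,1), (1,2), (1,3), (1,4), (1,5), (2,5)]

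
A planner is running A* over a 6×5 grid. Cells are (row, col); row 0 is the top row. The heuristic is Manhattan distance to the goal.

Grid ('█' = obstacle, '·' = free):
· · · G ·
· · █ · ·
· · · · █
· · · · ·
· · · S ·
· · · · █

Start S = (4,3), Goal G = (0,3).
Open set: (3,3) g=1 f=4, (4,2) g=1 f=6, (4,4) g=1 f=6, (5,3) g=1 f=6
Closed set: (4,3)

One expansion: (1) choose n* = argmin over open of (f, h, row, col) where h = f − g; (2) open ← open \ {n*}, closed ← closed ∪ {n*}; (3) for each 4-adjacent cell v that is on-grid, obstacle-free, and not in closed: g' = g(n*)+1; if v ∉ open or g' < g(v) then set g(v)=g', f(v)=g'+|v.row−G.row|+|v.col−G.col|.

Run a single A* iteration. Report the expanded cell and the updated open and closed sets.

expanded=(3,3); open=[(2,3) g=2 f=4, (3,2) g=2 f=6, (3,4) g=2 f=6, (4,2) g=1 f=6, (4,4) g=1 f=6, (5,3) g=1 f=6]; closed=[(3,3), (4,3)]

step 1: expand (3,3) (f=4, h=3) → closed; open now [(2,3) g=2 f=4, (3,2) g=2 f=6, (3,4) g=2 f=6, (4,2) g=1 f=6, (4,4) g=1 f=6, (5,3) g=1 f=6]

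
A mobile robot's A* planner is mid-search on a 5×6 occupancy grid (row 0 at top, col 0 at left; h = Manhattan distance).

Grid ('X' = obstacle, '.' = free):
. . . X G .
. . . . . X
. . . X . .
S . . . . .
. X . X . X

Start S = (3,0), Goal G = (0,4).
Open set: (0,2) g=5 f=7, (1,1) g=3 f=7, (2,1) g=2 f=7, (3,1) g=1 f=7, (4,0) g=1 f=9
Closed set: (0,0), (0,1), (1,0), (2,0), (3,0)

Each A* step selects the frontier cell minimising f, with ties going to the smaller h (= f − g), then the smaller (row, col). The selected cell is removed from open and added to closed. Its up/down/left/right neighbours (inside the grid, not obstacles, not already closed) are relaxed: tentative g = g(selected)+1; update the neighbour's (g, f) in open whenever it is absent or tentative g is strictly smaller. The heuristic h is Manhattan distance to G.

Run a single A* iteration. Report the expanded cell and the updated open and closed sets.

expanded=(0,2); open=[(1,1) g=3 f=7, (1,2) g=6 f=9, (2,1) g=2 f=7, (3,1) g=1 f=7, (4,0) g=1 f=9]; closed=[(0,0), (0,1), (0,2), (1,0), (2,0), (3,0)]

step 1: expand (0,2) (f=7, h=2) → closed; open now [(1,1) g=3 f=7, (1,2) g=6 f=9, (2,1) g=2 f=7, (3,1) g=1 f=7, (4,0) g=1 f=9]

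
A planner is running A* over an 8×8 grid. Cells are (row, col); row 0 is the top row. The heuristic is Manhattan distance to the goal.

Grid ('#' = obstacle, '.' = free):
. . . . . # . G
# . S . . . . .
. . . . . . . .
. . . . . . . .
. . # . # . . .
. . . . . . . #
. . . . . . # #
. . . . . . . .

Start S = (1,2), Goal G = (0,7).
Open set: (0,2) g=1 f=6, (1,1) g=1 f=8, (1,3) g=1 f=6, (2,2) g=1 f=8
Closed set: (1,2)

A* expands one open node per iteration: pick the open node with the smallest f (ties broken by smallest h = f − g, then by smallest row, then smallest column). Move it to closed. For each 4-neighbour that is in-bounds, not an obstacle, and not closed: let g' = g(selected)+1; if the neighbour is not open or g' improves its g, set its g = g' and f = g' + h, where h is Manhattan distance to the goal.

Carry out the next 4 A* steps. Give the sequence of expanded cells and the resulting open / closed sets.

step 1: expand (0,2) (f=6, h=5) → closed; open now [(0,1) g=2 f=8, (0,3) g=2 f=6, (1,1) g=1 f=8, (1,3) g=1 f=6, (2,2) g=1 f=8]
step 2: expand (0,3) (f=6, h=4) → closed; open now [(0,1) g=2 f=8, (0,4) g=3 f=6, (1,1) g=1 f=8, (1,3) g=1 f=6, (2,2) g=1 f=8]
step 3: expand (0,4) (f=6, h=3) → closed; open now [(0,1) g=2 f=8, (1,1) g=1 f=8, (1,3) g=1 f=6, (1,4) g=4 f=8, (2,2) g=1 f=8]
step 4: expand (1,3) (f=6, h=5) → closed; open now [(0,1) g=2 f=8, (1,1) g=1 f=8, (1,4) g=2 f=6, (2,2) g=1 f=8, (2,3) g=2 f=8]

order=[(0,2) → (0,3) → (0,4) → (1,3)]; open=[(0,1) g=2 f=8, (1,1) g=1 f=8, (1,4) g=2 f=6, (2,2) g=1 f=8, (2,3) g=2 f=8]; closed=[(0,2), (0,3), (0,4), (1,2), (1,3)]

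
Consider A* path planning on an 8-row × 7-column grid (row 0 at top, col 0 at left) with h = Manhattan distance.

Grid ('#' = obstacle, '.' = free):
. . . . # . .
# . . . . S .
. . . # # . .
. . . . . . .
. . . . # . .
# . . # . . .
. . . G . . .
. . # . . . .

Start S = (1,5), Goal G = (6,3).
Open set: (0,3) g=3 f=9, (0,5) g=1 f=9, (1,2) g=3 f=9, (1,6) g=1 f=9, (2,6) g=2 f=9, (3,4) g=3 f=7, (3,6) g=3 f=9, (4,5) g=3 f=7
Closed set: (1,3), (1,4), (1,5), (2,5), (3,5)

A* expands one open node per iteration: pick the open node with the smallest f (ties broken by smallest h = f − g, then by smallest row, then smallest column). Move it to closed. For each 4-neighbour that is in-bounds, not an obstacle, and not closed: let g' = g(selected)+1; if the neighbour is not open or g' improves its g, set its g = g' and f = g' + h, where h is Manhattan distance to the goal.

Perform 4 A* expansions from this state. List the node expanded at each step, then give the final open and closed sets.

step 1: expand (3,4) (f=7, h=4) → closed; open now [(0,3) g=3 f=9, (0,5) g=1 f=9, (1,2) g=3 f=9, (1,6) g=1 f=9, (2,6) g=2 f=9, (3,3) g=4 f=7, (3,6) g=3 f=9, (4,5) g=3 f=7]
step 2: expand (3,3) (f=7, h=3) → closed; open now [(0,3) g=3 f=9, (0,5) g=1 f=9, (1,2) g=3 f=9, (1,6) g=1 f=9, (2,6) g=2 f=9, (3,2) g=5 f=9, (3,6) g=3 f=9, (4,3) g=5 f=7, (4,5) g=3 f=7]
step 3: expand (4,3) (f=7, h=2) → closed; open now [(0,3) g=3 f=9, (0,5) g=1 f=9, (1,2) g=3 f=9, (1,6) g=1 f=9, (2,6) g=2 f=9, (3,2) g=5 f=9, (3,6) g=3 f=9, (4,2) g=6 f=9, (4,5) g=3 f=7]
step 4: expand (4,5) (f=7, h=4) → closed; open now [(0,3) g=3 f=9, (0,5) g=1 f=9, (1,2) g=3 f=9, (1,6) g=1 f=9, (2,6) g=2 f=9, (3,2) g=5 f=9, (3,6) g=3 f=9, (4,2) g=6 f=9, (4,6) g=4 f=9, (5,5) g=4 f=7]

order=[(3,4) → (3,3) → (4,3) → (4,5)]; open=[(0,3) g=3 f=9, (0,5) g=1 f=9, (1,2) g=3 f=9, (1,6) g=1 f=9, (2,6) g=2 f=9, (3,2) g=5 f=9, (3,6) g=3 f=9, (4,2) g=6 f=9, (4,6) g=4 f=9, (5,5) g=4 f=7]; closed=[(1,3), (1,4), (1,5), (2,5), (3,3), (3,4), (3,5), (4,3), (4,5)]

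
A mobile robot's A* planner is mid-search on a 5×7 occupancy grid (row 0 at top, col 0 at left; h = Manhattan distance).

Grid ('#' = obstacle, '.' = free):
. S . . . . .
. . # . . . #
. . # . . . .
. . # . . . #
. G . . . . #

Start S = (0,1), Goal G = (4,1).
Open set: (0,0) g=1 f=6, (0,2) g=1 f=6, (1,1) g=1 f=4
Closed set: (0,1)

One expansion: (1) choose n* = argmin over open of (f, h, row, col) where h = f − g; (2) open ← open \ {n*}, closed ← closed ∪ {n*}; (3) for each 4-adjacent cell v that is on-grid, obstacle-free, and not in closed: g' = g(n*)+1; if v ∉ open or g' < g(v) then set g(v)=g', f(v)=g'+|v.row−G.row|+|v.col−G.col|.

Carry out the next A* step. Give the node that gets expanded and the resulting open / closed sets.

expanded=(1,1); open=[(0,0) g=1 f=6, (0,2) g=1 f=6, (1,0) g=2 f=6, (2,1) g=2 f=4]; closed=[(0,1), (1,1)]

step 1: expand (1,1) (f=4, h=3) → closed; open now [(0,0) g=1 f=6, (0,2) g=1 f=6, (1,0) g=2 f=6, (2,1) g=2 f=4]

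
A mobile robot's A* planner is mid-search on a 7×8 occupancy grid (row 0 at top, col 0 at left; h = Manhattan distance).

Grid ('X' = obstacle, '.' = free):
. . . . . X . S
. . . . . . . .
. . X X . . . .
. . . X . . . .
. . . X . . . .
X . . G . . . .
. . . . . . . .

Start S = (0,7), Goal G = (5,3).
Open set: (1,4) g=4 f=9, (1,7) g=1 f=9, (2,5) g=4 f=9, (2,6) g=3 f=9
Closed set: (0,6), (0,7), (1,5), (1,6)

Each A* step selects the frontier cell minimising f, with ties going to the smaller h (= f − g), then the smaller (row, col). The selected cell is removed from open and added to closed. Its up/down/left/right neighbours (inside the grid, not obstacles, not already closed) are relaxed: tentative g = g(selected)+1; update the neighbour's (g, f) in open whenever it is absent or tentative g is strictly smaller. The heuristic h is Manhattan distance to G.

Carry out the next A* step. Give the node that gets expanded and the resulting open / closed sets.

step 1: expand (1,4) (f=9, h=5) → closed; open now [(0,4) g=5 f=11, (1,3) g=5 f=9, (1,7) g=1 f=9, (2,4) g=5 f=9, (2,5) g=4 f=9, (2,6) g=3 f=9]

expanded=(1,4); open=[(0,4) g=5 f=11, (1,3) g=5 f=9, (1,7) g=1 f=9, (2,4) g=5 f=9, (2,5) g=4 f=9, (2,6) g=3 f=9]; closed=[(0,6), (0,7), (1,4), (1,5), (1,6)]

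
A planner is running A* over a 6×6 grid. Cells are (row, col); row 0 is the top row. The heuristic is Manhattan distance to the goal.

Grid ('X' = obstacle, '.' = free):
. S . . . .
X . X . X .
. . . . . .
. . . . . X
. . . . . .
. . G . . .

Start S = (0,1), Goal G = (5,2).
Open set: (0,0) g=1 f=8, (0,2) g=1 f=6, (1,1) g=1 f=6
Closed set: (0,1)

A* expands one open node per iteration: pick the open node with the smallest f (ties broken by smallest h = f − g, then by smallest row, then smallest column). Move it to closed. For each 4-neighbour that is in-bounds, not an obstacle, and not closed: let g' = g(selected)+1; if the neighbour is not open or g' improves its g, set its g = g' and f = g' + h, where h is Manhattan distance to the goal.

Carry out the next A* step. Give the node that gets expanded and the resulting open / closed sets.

step 1: expand (0,2) (f=6, h=5) → closed; open now [(0,0) g=1 f=8, (0,3) g=2 f=8, (1,1) g=1 f=6]

expanded=(0,2); open=[(0,0) g=1 f=8, (0,3) g=2 f=8, (1,1) g=1 f=6]; closed=[(0,1), (0,2)]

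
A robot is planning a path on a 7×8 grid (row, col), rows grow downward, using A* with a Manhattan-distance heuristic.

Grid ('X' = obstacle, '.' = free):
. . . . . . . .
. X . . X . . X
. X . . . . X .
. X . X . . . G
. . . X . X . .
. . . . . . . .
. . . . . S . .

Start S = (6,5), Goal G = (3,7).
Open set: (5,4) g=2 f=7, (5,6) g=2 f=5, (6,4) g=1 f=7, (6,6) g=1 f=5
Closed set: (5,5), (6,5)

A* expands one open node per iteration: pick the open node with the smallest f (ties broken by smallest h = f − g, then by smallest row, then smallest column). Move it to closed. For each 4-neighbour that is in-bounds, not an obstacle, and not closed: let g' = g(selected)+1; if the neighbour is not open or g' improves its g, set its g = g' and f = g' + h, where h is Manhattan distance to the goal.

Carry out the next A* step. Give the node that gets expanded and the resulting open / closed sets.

expanded=(5,6); open=[(4,6) g=3 f=5, (5,4) g=2 f=7, (5,7) g=3 f=5, (6,4) g=1 f=7, (6,6) g=1 f=5]; closed=[(5,5), (5,6), (6,5)]

step 1: expand (5,6) (f=5, h=3) → closed; open now [(4,6) g=3 f=5, (5,4) g=2 f=7, (5,7) g=3 f=5, (6,4) g=1 f=7, (6,6) g=1 f=5]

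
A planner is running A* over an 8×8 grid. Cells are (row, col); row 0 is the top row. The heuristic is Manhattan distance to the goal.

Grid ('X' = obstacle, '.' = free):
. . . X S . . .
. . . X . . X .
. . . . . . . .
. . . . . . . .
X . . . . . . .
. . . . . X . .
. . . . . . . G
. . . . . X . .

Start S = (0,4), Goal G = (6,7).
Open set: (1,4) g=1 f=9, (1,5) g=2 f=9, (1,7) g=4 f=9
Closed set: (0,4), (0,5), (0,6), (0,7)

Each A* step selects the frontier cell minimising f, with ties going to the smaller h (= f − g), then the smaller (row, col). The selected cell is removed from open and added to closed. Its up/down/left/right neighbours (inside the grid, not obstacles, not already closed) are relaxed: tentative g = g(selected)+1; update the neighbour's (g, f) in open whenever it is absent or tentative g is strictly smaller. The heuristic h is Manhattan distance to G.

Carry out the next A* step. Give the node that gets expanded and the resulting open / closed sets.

expanded=(1,7); open=[(1,4) g=1 f=9, (1,5) g=2 f=9, (2,7) g=5 f=9]; closed=[(0,4), (0,5), (0,6), (0,7), (1,7)]

step 1: expand (1,7) (f=9, h=5) → closed; open now [(1,4) g=1 f=9, (1,5) g=2 f=9, (2,7) g=5 f=9]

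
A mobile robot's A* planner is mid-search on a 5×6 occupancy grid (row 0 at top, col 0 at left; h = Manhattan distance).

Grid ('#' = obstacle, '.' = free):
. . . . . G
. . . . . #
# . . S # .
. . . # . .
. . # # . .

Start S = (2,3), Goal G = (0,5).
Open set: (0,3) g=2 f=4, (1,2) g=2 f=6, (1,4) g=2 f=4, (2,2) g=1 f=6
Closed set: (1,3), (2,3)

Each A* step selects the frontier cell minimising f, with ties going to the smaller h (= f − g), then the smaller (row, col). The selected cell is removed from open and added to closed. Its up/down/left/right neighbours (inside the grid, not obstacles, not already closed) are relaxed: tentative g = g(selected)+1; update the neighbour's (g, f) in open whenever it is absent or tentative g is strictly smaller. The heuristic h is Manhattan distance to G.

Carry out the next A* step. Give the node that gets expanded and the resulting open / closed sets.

expanded=(0,3); open=[(0,2) g=3 f=6, (0,4) g=3 f=4, (1,2) g=2 f=6, (1,4) g=2 f=4, (2,2) g=1 f=6]; closed=[(0,3), (1,3), (2,3)]

step 1: expand (0,3) (f=4, h=2) → closed; open now [(0,2) g=3 f=6, (0,4) g=3 f=4, (1,2) g=2 f=6, (1,4) g=2 f=4, (2,2) g=1 f=6]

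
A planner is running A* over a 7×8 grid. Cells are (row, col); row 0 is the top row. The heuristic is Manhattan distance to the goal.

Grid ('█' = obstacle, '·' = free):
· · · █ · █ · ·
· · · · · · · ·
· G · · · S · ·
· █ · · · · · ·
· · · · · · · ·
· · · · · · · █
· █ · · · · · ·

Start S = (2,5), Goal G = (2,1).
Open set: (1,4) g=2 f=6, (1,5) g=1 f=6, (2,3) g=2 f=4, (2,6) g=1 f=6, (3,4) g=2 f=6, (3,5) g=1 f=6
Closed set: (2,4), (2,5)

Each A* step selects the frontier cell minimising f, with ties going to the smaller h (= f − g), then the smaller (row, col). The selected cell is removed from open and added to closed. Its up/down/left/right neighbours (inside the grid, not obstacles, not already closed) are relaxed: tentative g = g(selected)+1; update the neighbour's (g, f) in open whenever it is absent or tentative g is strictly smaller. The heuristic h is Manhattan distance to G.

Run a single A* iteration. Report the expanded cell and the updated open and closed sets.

expanded=(2,3); open=[(1,3) g=3 f=6, (1,4) g=2 f=6, (1,5) g=1 f=6, (2,2) g=3 f=4, (2,6) g=1 f=6, (3,3) g=3 f=6, (3,4) g=2 f=6, (3,5) g=1 f=6]; closed=[(2,3), (2,4), (2,5)]

step 1: expand (2,3) (f=4, h=2) → closed; open now [(1,3) g=3 f=6, (1,4) g=2 f=6, (1,5) g=1 f=6, (2,2) g=3 f=4, (2,6) g=1 f=6, (3,3) g=3 f=6, (3,4) g=2 f=6, (3,5) g=1 f=6]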